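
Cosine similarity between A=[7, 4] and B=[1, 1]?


A·B = 7·1 + 4·1 = 11
‖A‖ = √65 = 8.0623, ‖B‖ = √2 = 1.4142
cos = 11/(√65·√2) = 11/√130 = 0.9648

0.9648


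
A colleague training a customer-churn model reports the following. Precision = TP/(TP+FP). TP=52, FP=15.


Precision = TP/(TP+FP)
= 52/(52+15)
= 52/67 = 77.61%

77.61%


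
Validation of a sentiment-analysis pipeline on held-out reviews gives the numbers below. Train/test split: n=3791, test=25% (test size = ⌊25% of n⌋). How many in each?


Test = ⌊3791·25/100⌋ = 947
Train = 3791 - 947 = 2844

Train: 2844, Test: 947


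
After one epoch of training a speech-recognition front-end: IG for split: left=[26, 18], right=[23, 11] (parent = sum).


Parent = [49, 29], H_parent = 0.952
H_left = 0.976 (n=44), H_right = 0.9082 (n=34)
H_children = (44/78)·0.976 + (34/78)·0.9082 = 0.9464
IG = 0.952 - 0.9464 = 0.0056

0.0056


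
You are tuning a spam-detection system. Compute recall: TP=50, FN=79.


Recall = TP/(TP+FN)
= 50/(50+79)
= 50/129 = 38.76%

38.76%


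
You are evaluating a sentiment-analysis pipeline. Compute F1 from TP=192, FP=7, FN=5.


Precision = 192/199 = 0.9648
Recall = 192/197 = 0.9746
F1 = 2·P·R/(P+R) = 2·TP/(2·TP+FP+FN) = 384/(384+7+5) = 384/396 = 0.9697

0.9697


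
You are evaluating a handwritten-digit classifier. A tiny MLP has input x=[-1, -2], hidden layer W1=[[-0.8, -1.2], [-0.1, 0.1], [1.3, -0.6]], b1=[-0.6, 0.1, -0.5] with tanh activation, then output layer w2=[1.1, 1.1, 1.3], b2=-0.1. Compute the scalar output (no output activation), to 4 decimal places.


z1[0] = (-0.8)·(-1) + (-1.2)·(-2) - 0.6 = 2.6
z1[1] = (-0.1)·(-1) + (0.1)·(-2) + 0.1 = 0.0
z1[2] = (1.3)·(-1) + (-0.6)·(-2) - 0.5 = -0.6
h = tanh(z1) = [0.989, 0.0, -0.537]
output = (1.1)·(0.989) + (1.1)·(0.0) + (1.3)·(-0.537) - 0.1 = 0.2898

0.2898


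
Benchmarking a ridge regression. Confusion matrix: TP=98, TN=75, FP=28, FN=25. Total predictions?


Total = TP + TN + FP + FN
= 98 + 75 + 28 + 25
= 226
(Predicted positive: 126, predicted negative: 100)

226


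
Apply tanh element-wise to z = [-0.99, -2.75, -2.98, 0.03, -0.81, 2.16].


tanh(-0.99) = -0.7574
tanh(-2.75) = -0.9919
tanh(-2.98) = -0.9949
tanh(0.03) = 0.03
tanh(-0.81) = -0.6696
tanh(2.16) = 0.9737
result = [-0.7574, -0.9919, -0.9949, 0.03, -0.6696, 0.9737]

[-0.7574, -0.9919, -0.9949, 0.03, -0.6696, 0.9737]


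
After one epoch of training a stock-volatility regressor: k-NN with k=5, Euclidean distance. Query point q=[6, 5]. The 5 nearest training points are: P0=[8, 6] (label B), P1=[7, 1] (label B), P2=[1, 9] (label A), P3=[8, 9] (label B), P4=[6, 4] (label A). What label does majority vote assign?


d(q,P0) = 2.2361  (label B)
d(q,P1) = 4.1231  (label B)
d(q,P2) = 6.4031  (label A)
d(q,P3) = 4.4721  (label B)
d(q,P4) = 1.0  (label A)
Votes: A=2, B=3
Majority → B

B


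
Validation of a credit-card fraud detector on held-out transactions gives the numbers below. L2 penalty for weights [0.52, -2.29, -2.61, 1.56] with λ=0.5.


‖w‖₂² = (0.52)² + (-2.29)² + (-2.61)² + (1.56)²
     = 0.2704 + 5.2441 + 6.8121 + 2.4336
     = 14.7602
λ·‖w‖₂² = 0.5·14.7602 = 7.3801

7.3801


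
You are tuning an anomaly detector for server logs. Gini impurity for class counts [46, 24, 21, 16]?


Probabilities: [46/107, 24/107, 21/107, 16/107] ≈ [0.4299, 0.2243, 0.1963, 0.1495]
Σpᵢ² = (2116 + 576 + 441 + 256)/107² = 3389/11449
Gini = 1 - Σpᵢ² = 1 - 3389/11449 = 0.704

0.704


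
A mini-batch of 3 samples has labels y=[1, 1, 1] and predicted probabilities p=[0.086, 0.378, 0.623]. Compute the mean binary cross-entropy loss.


L[0] = -ln(0.086) = 2.4534
L[1] = -ln(0.378) = 0.9729
L[2] = -ln(0.623) = 0.4732
mean = (2.4534 + 0.9729 + 0.4732)/3 = 1.2998

1.2998


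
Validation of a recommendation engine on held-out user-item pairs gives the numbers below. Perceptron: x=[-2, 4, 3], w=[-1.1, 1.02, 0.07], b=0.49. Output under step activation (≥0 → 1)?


z = (-2)·(-1.1) + (4)·(1.02) + (3)·(0.07) + 0.49
  = 6.98
step(z) = 1 (z≥0)

1


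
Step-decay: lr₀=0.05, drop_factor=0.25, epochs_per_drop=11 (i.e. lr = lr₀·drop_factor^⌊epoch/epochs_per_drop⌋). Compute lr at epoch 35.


n_drops = ⌊35/11⌋ = 3
lr = 0.05·0.25^3 = 0.05·0.015625 = 0.00078125

0.00078125


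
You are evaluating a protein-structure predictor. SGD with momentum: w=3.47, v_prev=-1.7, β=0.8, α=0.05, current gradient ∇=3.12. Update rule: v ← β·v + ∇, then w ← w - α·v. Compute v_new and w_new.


v_new = 0.8·-1.7 + 3.12 = -1.36 + 3.12 = 1.76
w_new = 3.47 - 0.05·1.76 = 3.47 - 0.088 = 3.382

v_new=1.76, w_new=3.382


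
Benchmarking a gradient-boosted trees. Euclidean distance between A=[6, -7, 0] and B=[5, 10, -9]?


d = √((6-5)² + (-7-10)² + (0+ 9)²)
  = √(1 + 289 + 81)
  = √371 = 19.2614

19.2614


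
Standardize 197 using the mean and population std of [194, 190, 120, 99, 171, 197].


μ = 161.8333, σ = 38.3989
z = (197 - 161.8333)/38.3989 = 0.9158

0.9158


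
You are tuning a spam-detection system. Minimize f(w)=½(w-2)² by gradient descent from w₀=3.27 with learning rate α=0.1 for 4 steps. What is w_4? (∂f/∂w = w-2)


step 1: grad = 3.27-2 = 1.27; w = 3.27 - 0.1·(1.27) = 3.143
step 2: grad = 3.143-2 = 1.143; w = 3.143 - 0.1·(1.143) = 3.0287
step 3: grad = 3.0287-2 = 1.0287; w = 3.0287 - 0.1·(1.0287) = 2.92583
step 4: grad = 2.92583-2 = 0.92583; w = 2.92583 - 0.1·(0.92583) = 2.833247

2.833247


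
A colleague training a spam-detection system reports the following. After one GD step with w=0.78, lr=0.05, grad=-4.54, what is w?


w_new = w - α·∇
= 0.78 - 0.05·-4.54
= 0.78 + 0.227
= 1.007

1.007


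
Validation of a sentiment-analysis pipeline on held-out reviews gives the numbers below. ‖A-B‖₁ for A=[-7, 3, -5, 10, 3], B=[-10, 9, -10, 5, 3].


d = |-7+ 10| + |3-9| + |-5+ 10| + |10-5| + |3-3|
  = 3 + 6 + 5 + 5 + 0
  = 19

19


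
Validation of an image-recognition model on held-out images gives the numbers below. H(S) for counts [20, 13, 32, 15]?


Probabilities: [20/80, 13/80, 32/80, 15/80] ≈ [0.25, 0.1625, 0.4, 0.1875]
H = -((20/80)·log₂(20/80) + (13/80)·log₂(13/80) + (32/80)·log₂(32/80) + (15/80)·log₂(15/80))
  = 1.9076 bits

1.9076 bits


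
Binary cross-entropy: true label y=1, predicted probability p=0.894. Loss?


BCE = -[y·ln(p) + (1-y)·ln(1-p)]
= -1·ln(0.894) - 0
= -ln(0.894) = 0.112

0.112


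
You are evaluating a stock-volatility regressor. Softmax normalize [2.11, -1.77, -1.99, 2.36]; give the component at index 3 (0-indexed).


Exponentials: e^2.11=8.2482, e^-1.77=0.1703, e^-1.99=0.1367, e^2.36=10.591
Sum = 19.1462
Softmax = [0.4308, 0.0089, 0.0071, 0.5532]
p[3] = 10.591/19.1462 = 0.5532

0.5532


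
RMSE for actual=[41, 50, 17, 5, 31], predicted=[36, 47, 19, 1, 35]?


MSE = 70/5 = 14
RMSE = √(70/5) = 3.7417

3.7417


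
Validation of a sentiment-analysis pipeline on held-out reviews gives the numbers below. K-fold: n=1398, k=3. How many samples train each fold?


Fold size = 1398/3 = 466
Training per fold = 1398 - 466 = 932

932


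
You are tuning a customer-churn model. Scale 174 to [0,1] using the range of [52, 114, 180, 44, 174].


min=44, max=180
(174-44)/(180-44) = 130/136 = 0.9559

0.9559


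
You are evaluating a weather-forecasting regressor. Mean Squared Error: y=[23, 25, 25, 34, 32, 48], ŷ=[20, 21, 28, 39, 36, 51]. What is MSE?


Squared errors: (23-20)²=9, (25-21)²=16, (25-28)²=9, (34-39)²=25, (32-36)²=16, (48-51)²=9
Sum = 84
MSE = 84/6 = 14

14


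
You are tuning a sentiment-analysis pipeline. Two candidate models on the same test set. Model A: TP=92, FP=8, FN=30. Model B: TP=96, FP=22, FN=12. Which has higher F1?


Model A: P=92/100=0.92, R=92/122=0.7541, F1=2PR/(P+R)=2TP/(2TP+FP+FN)=184/222=0.8288
Model B: P=96/118=0.8136, R=96/108=0.8889, F1=2PR/(P+R)=2TP/(2TP+FP+FN)=192/226=0.8496
0.8288 < 0.8496 → Model B

Model B


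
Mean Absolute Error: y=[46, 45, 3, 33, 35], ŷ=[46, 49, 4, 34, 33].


Absolute errors: |46-46|=0, |45-49|=4, |3-4|=1, |33-34|=1, |35-33|=2
Sum = 8
MAE = 8/5 = 8/5

8/5


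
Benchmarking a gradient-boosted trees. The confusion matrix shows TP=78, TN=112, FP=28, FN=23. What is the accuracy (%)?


Accuracy = (TP+TN)/(TP+TN+FP+FN)
= (78+112)/(241)
= 190/241 = 78.84%

78.84%


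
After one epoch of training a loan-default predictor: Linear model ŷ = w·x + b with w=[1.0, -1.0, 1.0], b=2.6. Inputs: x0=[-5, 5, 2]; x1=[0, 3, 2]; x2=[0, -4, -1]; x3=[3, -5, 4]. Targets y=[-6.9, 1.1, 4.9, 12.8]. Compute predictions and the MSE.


ŷ0 = (1.0)·(-5) + (-1.0)·(5) + (1.0)·(2) + 2.6 = -5.4
ŷ1 = (1.0)·(0) + (-1.0)·(3) + (1.0)·(2) + 2.6 = 1.6
ŷ2 = (1.0)·(0) + (-1.0)·(-4) + (1.0)·(-1) + 2.6 = 5.6
ŷ3 = (1.0)·(3) + (-1.0)·(-5) + (1.0)·(4) + 2.6 = 14.6
errors² = [2.25, 0.25, 0.49, 3.24]
MSE = 6.2300/4 = 1.5575

1.5575


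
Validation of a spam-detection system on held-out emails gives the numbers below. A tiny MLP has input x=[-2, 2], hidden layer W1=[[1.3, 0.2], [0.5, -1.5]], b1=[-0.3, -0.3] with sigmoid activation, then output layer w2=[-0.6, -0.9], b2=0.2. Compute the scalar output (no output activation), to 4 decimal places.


z1[0] = (1.3)·(-2) + (0.2)·(2) - 0.3 = -2.5
z1[1] = (0.5)·(-2) + (-1.5)·(2) - 0.3 = -4.3
h = sigmoid(z1) = [0.0759, 0.0134]
output = (-0.6)·(0.0759) + (-0.9)·(0.0134) + 0.2 = 0.1424

0.1424


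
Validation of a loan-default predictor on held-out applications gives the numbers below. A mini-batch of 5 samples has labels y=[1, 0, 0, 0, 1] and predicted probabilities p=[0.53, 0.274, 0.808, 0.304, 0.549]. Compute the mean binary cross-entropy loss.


L[0] = -ln(0.53) = 0.6349
L[1] = -ln(1-0.274) = -ln(0.726) = 0.3202
L[2] = -ln(1-0.808) = -ln(0.192) = 1.6503
L[3] = -ln(1-0.304) = -ln(0.696) = 0.3624
L[4] = -ln(0.549) = 0.5997
mean = (0.6349 + 0.3202 + 1.6503 + 0.3624 + 0.5997)/5 = 0.7135

0.7135


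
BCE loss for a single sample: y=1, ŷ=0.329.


BCE = -[y·ln(p) + (1-y)·ln(1-p)]
= -1·ln(0.329) - 0
= -ln(0.329) = 1.1117

1.1117


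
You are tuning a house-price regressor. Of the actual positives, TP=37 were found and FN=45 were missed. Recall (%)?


Recall = TP/(TP+FN)
= 37/(37+45)
= 37/82 = 45.12%

45.12%


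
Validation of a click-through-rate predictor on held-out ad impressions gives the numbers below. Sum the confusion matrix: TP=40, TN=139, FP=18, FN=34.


Total = TP + TN + FP + FN
= 40 + 139 + 18 + 34
= 231
(Predicted positive: 58, predicted negative: 173)

231


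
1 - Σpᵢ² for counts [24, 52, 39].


Probabilities: [24/115, 52/115, 39/115] ≈ [0.2087, 0.4522, 0.3391]
Σpᵢ² = (576 + 2704 + 1521)/115² = 4801/13225
Gini = 1 - Σpᵢ² = 1 - 4801/13225 = 0.637

0.637


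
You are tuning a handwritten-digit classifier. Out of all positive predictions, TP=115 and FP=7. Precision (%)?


Precision = TP/(TP+FP)
= 115/(115+7)
= 115/122 = 94.26%

94.26%


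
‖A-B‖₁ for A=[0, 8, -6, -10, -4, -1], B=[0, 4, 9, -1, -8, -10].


d = |0-0| + |8-4| + |-6-9| + |-10+ 1| + |-4+ 8| + |-1+ 10|
  = 0 + 4 + 15 + 9 + 4 + 9
  = 41

41


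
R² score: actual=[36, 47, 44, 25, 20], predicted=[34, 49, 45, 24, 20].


ȳ = 34.4
SS_res = Σ(y-ŷ)² = 10
SS_tot = Σ(y-ȳ)² = 549.2
R² = 1 - SS_res/SS_tot = 1 - 0.0182 = 0.9818

0.9818


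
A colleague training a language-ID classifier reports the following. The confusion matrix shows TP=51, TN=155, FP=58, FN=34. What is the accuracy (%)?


Accuracy = (TP+TN)/(TP+TN+FP+FN)
= (51+155)/(298)
= 206/298 = 69.13%

69.13%


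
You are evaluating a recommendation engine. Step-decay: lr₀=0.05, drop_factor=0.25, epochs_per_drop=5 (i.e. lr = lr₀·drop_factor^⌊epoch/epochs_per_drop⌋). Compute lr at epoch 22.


n_drops = ⌊22/5⌋ = 4
lr = 0.05·0.25^4 = 0.05·0.00390625 = 0.0001953125

0.0001953125


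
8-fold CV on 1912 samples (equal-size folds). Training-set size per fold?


Fold size = 1912/8 = 239
Training per fold = 1912 - 239 = 1673

1673


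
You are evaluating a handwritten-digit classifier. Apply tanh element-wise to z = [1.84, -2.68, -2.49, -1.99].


tanh(1.84) = 0.9508
tanh(-2.68) = -0.9906
tanh(-2.49) = -0.9863
tanh(-1.99) = -0.9633
result = [0.9508, -0.9906, -0.9863, -0.9633]

[0.9508, -0.9906, -0.9863, -0.9633]


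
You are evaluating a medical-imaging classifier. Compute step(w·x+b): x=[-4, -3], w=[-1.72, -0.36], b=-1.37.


z = (-4)·(-1.72) + (-3)·(-0.36) - 1.37
  = 6.59
step(z) = 1 (z≥0)

1


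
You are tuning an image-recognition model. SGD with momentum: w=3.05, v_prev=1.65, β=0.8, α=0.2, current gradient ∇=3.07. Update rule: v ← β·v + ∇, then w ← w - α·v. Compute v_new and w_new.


v_new = 0.8·1.65 + 3.07 = 1.32 + 3.07 = 4.39
w_new = 3.05 - 0.2·4.39 = 3.05 - 0.878 = 2.172

v_new=4.39, w_new=2.172


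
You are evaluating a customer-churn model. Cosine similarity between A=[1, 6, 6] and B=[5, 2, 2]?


A·B = 1·5 + 6·2 + 6·2 = 29
‖A‖ = √73 = 8.544, ‖B‖ = √33 = 5.7446
cos = 29/(√73·√33) = 29/√2409 = 0.5909

0.5909


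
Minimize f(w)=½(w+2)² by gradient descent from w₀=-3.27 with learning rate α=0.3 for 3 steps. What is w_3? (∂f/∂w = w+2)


step 1: grad = -3.27+2 = -1.27; w = -3.27 - 0.3·(-1.27) = -2.889
step 2: grad = -2.889+2 = -0.889; w = -2.889 - 0.3·(-0.889) = -2.6223
step 3: grad = -2.6223+2 = -0.6223; w = -2.6223 - 0.3·(-0.6223) = -2.43561

-2.43561


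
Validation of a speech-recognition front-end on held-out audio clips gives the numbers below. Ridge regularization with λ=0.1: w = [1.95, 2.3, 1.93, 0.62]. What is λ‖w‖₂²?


‖w‖₂² = (1.95)² + (2.3)² + (1.93)² + (0.62)²
     = 3.8025 + 5.29 + 3.7249 + 0.3844
     = 13.2018
λ·‖w‖₂² = 0.1·13.2018 = 1.32018

1.32018


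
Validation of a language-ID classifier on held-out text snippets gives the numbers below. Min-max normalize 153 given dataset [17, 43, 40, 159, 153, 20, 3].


min=3, max=159
(153-3)/(159-3) = 150/156 = 0.9615

0.9615


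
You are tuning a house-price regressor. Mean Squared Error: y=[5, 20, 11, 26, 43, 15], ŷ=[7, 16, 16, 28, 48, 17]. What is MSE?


Squared errors: (5-7)²=4, (20-16)²=16, (11-16)²=25, (26-28)²=4, (43-48)²=25, (15-17)²=4
Sum = 78
MSE = 78/6 = 13

13


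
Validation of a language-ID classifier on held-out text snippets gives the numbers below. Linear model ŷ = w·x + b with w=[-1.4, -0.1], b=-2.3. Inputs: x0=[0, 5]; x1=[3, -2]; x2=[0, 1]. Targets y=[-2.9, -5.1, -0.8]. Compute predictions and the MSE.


ŷ0 = (-1.4)·(0) + (-0.1)·(5) - 2.3 = -2.8
ŷ1 = (-1.4)·(3) + (-0.1)·(-2) - 2.3 = -6.3
ŷ2 = (-1.4)·(0) + (-0.1)·(1) - 2.3 = -2.4
errors² = [0.01, 1.44, 2.56]
MSE = 4.0100/3 = 1.3367

1.3367


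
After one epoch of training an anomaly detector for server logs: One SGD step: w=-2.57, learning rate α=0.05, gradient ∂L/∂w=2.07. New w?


w_new = w - α·∇
= -2.57 - 0.05·2.07
= -2.57 - 0.1035
= -2.6735

-2.6735


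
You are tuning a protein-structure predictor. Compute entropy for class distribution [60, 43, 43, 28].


Probabilities: [60/174, 43/174, 43/174, 28/174] ≈ [0.3448, 0.2471, 0.2471, 0.1609]
H = -((60/174)·log₂(60/174) + (43/174)·log₂(43/174) + (43/174)·log₂(43/174) + (28/174)·log₂(28/174))
  = 1.9505 bits

1.9505 bits


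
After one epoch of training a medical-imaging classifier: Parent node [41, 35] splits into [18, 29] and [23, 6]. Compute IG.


Parent = [41, 35], H_parent = 0.9955
H_left = 0.9601 (n=47), H_right = 0.7355 (n=29)
H_children = (47/76)·0.9601 + (29/76)·0.7355 = 0.8744
IG = 0.9955 - 0.8744 = 0.1211

0.1211


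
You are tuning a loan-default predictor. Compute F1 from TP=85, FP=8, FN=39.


Precision = 85/93 = 0.914
Recall = 85/124 = 0.6855
F1 = 2·P·R/(P+R) = 2·TP/(2·TP+FP+FN) = 170/(170+8+39) = 170/217 = 0.7834

0.7834


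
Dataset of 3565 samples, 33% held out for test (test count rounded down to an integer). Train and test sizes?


Test = ⌊3565·33/100⌋ = 1176
Train = 3565 - 1176 = 2389

Train: 2389, Test: 1176


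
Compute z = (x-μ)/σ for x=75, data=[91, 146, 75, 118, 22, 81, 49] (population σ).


μ = 83.1429, σ = 38.1779
z = (75 - 83.1429)/38.1779 = -0.2133

-0.2133


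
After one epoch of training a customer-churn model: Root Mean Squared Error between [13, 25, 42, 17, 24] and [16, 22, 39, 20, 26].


MSE = 40/5 = 8
RMSE = √(40/5) = 2.8284

2.8284


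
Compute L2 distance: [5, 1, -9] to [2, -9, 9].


d = √((5-2)² + (1+ 9)² + (-9-9)²)
  = √(9 + 100 + 324)
  = √433 = 20.8087

20.8087


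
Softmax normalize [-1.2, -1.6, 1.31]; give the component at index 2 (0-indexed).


Exponentials: e^-1.2=0.3012, e^-1.6=0.2019, e^1.31=3.7062
Sum = 4.2093
Softmax = [0.0716, 0.048, 0.8805]
p[2] = 3.7062/4.2093 = 0.8805

0.8805


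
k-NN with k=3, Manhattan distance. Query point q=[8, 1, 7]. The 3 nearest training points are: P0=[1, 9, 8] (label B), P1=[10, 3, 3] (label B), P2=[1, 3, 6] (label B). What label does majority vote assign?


d(q,P0) = 16  (label B)
d(q,P1) = 8  (label B)
d(q,P2) = 10  (label B)
Votes: A=0, B=3
Majority → B

B


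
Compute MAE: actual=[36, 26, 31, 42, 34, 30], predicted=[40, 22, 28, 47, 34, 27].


Absolute errors: |36-40|=4, |26-22|=4, |31-28|=3, |42-47|=5, |34-34|=0, |30-27|=3
Sum = 19
MAE = 19/6 = 19/6

19/6


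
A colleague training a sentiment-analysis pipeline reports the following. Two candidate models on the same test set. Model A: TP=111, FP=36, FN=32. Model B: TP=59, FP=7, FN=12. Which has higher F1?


Model A: P=111/147=0.7551, R=111/143=0.7762, F1=2PR/(P+R)=2TP/(2TP+FP+FN)=222/290=0.7655
Model B: P=59/66=0.8939, R=59/71=0.831, F1=2PR/(P+R)=2TP/(2TP+FP+FN)=118/137=0.8613
0.7655 < 0.8613 → Model B

Model B


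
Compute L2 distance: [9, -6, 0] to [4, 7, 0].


d = √((9-4)² + (-6-7)² + (0-0)²)
  = √(25 + 169 + 0)
  = √194 = 13.9284

13.9284


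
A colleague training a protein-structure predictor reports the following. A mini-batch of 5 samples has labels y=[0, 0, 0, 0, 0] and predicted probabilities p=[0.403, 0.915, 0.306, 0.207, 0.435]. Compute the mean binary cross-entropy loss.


L[0] = -ln(1-0.403) = -ln(0.597) = 0.5158
L[1] = -ln(1-0.915) = -ln(0.085) = 2.4651
L[2] = -ln(1-0.306) = -ln(0.694) = 0.3653
L[3] = -ln(1-0.207) = -ln(0.793) = 0.2319
L[4] = -ln(1-0.435) = -ln(0.565) = 0.5709
mean = (0.5158 + 2.4651 + 0.3653 + 0.2319 + 0.5709)/5 = 0.8298

0.8298


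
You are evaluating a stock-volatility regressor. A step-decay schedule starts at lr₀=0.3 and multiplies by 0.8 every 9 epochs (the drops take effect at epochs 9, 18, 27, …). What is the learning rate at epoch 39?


n_drops = ⌊39/9⌋ = 4
lr = 0.3·0.8^4 = 0.3·0.4096 = 0.12288

0.12288


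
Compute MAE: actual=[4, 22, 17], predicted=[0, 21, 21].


Absolute errors: |4-0|=4, |22-21|=1, |17-21|=4
Sum = 9
MAE = 9/3 = 3

3


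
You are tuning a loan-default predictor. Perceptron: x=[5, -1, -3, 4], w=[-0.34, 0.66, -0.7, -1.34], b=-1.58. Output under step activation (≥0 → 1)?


z = (5)·(-0.34) + (-1)·(0.66) + (-3)·(-0.7) + (4)·(-1.34) - 1.58
  = -7.2
step(z) = 0 (z<0)

0


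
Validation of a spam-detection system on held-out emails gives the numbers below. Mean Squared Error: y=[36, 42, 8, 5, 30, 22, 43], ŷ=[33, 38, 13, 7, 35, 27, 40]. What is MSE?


Squared errors: (36-33)²=9, (42-38)²=16, (8-13)²=25, (5-7)²=4, (30-35)²=25, (22-27)²=25, (43-40)²=9
Sum = 113
MSE = 113/7 = 113/7

113/7


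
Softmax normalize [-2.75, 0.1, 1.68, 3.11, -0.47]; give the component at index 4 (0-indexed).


Exponentials: e^-2.75=0.0639, e^0.1=1.1052, e^1.68=5.3656, e^3.11=22.421, e^-0.47=0.625
Sum = 29.5807
Softmax = [0.0022, 0.0374, 0.1814, 0.758, 0.0211]
p[4] = 0.625/29.5807 = 0.0211

0.0211


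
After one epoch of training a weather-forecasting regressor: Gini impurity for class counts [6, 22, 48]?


Probabilities: [6/76, 22/76, 48/76] ≈ [0.0789, 0.2895, 0.6316]
Σpᵢ² = (36 + 484 + 2304)/76² = 2824/5776
Gini = 1 - Σpᵢ² = 1 - 2824/5776 = 0.5111

0.5111


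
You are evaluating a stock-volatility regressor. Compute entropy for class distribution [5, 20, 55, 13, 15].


Probabilities: [5/108, 20/108, 55/108, 13/108, 15/108] ≈ [0.0463, 0.1852, 0.5093, 0.1204, 0.1389]
H = -((5/108)·log₂(5/108) + (20/108)·log₂(20/108) + (55/108)·log₂(55/108) + (13/108)·log₂(13/108) + (15/108)·log₂(15/108))
  = 1.9148 bits

1.9148 bits


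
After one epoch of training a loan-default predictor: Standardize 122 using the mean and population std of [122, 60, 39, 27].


μ = 62, σ = 36.5992
z = (122 - 62)/36.5992 = 1.6394

1.6394


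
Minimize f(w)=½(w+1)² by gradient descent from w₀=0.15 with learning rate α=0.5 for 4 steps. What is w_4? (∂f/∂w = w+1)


step 1: grad = 0.15+1 = 1.15; w = 0.15 - 0.5·(1.15) = -0.425
step 2: grad = -0.425+1 = 0.575; w = -0.425 - 0.5·(0.575) = -0.7125
step 3: grad = -0.7125+1 = 0.2875; w = -0.7125 - 0.5·(0.2875) = -0.85625
step 4: grad = -0.85625+1 = 0.14375; w = -0.85625 - 0.5·(0.14375) = -0.928125

-0.928125


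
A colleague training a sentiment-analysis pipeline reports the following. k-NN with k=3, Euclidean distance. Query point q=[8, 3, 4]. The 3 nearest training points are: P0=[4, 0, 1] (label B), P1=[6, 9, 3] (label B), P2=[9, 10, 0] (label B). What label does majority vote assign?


d(q,P0) = 5.831  (label B)
d(q,P1) = 6.4031  (label B)
d(q,P2) = 8.124  (label B)
Votes: A=0, B=3
Majority → B

B


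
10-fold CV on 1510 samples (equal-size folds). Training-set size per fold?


Fold size = 1510/10 = 151
Training per fold = 1510 - 151 = 1359

1359


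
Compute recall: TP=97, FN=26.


Recall = TP/(TP+FN)
= 97/(97+26)
= 97/123 = 78.86%

78.86%


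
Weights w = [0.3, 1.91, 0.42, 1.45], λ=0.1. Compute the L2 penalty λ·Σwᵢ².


‖w‖₂² = (0.3)² + (1.91)² + (0.42)² + (1.45)²
     = 0.09 + 3.6481 + 0.1764 + 2.1025
     = 6.017
λ·‖w‖₂² = 0.1·6.017 = 0.6017

0.6017


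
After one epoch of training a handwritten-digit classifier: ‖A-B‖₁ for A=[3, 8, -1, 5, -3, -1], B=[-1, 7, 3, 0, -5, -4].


d = |3+ 1| + |8-7| + |-1-3| + |5-0| + |-3+ 5| + |-1+ 4|
  = 4 + 1 + 4 + 5 + 2 + 3
  = 19

19


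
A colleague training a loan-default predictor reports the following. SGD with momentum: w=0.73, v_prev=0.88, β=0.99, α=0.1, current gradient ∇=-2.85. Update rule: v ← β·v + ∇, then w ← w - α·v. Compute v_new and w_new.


v_new = 0.99·0.88 - 2.85 = 0.8712 - 2.85 = -1.9788
w_new = 0.73 - 0.1·-1.9788 = 0.73 + 0.19788 = 0.92788

v_new=-1.9788, w_new=0.92788


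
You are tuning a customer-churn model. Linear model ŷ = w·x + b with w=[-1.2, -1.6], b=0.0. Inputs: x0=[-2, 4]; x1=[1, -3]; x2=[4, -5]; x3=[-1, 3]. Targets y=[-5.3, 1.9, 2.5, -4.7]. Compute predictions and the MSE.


ŷ0 = (-1.2)·(-2) + (-1.6)·(4) + 0.0 = -4.0
ŷ1 = (-1.2)·(1) + (-1.6)·(-3) + 0.0 = 3.6
ŷ2 = (-1.2)·(4) + (-1.6)·(-5) + 0.0 = 3.2
ŷ3 = (-1.2)·(-1) + (-1.6)·(3) + 0.0 = -3.6
errors² = [1.69, 2.89, 0.49, 1.21]
MSE = 6.2800/4 = 1.57

1.57


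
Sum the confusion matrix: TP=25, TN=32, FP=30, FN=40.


Total = TP + TN + FP + FN
= 25 + 32 + 30 + 40
= 127
(Predicted positive: 55, predicted negative: 72)

127


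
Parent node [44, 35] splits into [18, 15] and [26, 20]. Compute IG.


Parent = [44, 35], H_parent = 0.9906
H_left = 0.994 (n=33), H_right = 0.9877 (n=46)
H_children = (33/79)·0.994 + (46/79)·0.9877 = 0.9903
IG = 0.9906 - 0.9903 = 0.0003

0.0003


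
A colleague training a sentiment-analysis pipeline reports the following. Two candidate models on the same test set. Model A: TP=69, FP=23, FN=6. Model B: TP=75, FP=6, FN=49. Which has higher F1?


Model A: P=69/92=0.75, R=69/75=0.92, F1=2PR/(P+R)=2TP/(2TP+FP+FN)=138/167=0.8263
Model B: P=75/81=0.9259, R=75/124=0.6048, F1=2PR/(P+R)=2TP/(2TP+FP+FN)=150/205=0.7317
0.8263 > 0.7317 → Model A

Model A


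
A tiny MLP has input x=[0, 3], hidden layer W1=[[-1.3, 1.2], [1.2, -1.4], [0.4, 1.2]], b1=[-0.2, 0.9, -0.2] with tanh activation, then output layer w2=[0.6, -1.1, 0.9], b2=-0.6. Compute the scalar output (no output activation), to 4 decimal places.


z1[0] = (-1.3)·(0) + (1.2)·(3) - 0.2 = 3.4
z1[1] = (1.2)·(0) + (-1.4)·(3) + 0.9 = -3.3
z1[2] = (0.4)·(0) + (1.2)·(3) - 0.2 = 3.4
h = tanh(z1) = [0.9978, -0.9973, 0.9978]
output = (0.6)·(0.9978) + (-1.1)·(-0.9973) + (0.9)·(0.9978) - 0.6 = 1.9937

1.9937


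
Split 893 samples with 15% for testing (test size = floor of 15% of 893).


Test = ⌊893·15/100⌋ = 133
Train = 893 - 133 = 760

Train: 760, Test: 133


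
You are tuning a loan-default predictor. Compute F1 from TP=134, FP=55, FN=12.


Precision = 134/189 = 0.709
Recall = 134/146 = 0.9178
F1 = 2·P·R/(P+R) = 2·TP/(2·TP+FP+FN) = 268/(268+55+12) = 268/335 = 0.8

0.8


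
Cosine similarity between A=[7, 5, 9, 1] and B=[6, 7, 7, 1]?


A·B = 7·6 + 5·7 + 9·7 + 1·1 = 141
‖A‖ = √156 = 12.49, ‖B‖ = √135 = 11.619
cos = 141/(√156·√135) = 141/√21060 = 0.9716

0.9716


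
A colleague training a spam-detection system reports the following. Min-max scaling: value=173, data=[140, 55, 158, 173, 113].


min=55, max=173
(173-55)/(173-55) = 118/118 = 1.0

1.0


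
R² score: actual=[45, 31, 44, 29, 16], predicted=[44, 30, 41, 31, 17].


ȳ = 33
SS_res = Σ(y-ŷ)² = 16
SS_tot = Σ(y-ȳ)² = 574
R² = 1 - SS_res/SS_tot = 1 - 0.0279 = 0.9721

0.9721


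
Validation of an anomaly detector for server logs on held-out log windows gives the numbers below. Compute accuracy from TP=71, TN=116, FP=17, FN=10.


Accuracy = (TP+TN)/(TP+TN+FP+FN)
= (71+116)/(214)
= 187/214 = 87.38%

87.38%


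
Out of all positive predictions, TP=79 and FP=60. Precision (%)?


Precision = TP/(TP+FP)
= 79/(79+60)
= 79/139 = 56.83%

56.83%


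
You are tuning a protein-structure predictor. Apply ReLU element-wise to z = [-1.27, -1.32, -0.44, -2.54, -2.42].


ReLU(-1.27) = max(0, -1.27) = 0.0
ReLU(-1.32) = max(0, -1.32) = 0.0
ReLU(-0.44) = max(0, -0.44) = 0.0
ReLU(-2.54) = max(0, -2.54) = 0.0
ReLU(-2.42) = max(0, -2.42) = 0.0
result = [0.0, 0.0, 0.0, 0.0, 0.0]

[0.0, 0.0, 0.0, 0.0, 0.0]


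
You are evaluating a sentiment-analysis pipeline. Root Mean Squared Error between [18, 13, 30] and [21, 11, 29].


MSE = 14/3 = 4.6667
RMSE = √(14/3) = 2.1602

2.1602


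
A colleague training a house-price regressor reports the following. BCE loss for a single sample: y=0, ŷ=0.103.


BCE = -[y·ln(p) + (1-y)·ln(1-p)]
= -0 - 1·ln(1-0.103)
= -ln(0.897) = 0.1087

0.1087


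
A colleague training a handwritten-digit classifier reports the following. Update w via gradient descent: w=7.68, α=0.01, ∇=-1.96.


w_new = w - α·∇
= 7.68 - 0.01·-1.96
= 7.68 + 0.0196
= 7.6996

7.6996


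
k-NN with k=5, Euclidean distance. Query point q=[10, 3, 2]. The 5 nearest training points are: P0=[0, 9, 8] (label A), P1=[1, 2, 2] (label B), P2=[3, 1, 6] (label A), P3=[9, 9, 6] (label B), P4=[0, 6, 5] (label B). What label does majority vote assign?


d(q,P0) = 13.1149  (label A)
d(q,P1) = 9.0554  (label B)
d(q,P2) = 8.3066  (label A)
d(q,P3) = 7.2801  (label B)
d(q,P4) = 10.8628  (label B)
Votes: A=2, B=3
Majority → B

B


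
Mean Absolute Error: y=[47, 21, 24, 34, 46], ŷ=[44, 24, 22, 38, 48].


Absolute errors: |47-44|=3, |21-24|=3, |24-22|=2, |34-38|=4, |46-48|=2
Sum = 14
MAE = 14/5 = 14/5

14/5


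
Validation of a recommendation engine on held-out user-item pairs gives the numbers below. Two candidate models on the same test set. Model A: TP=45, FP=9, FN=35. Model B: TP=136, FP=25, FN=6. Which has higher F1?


Model A: P=45/54=0.8333, R=45/80=0.5625, F1=2PR/(P+R)=2TP/(2TP+FP+FN)=90/134=0.6716
Model B: P=136/161=0.8447, R=136/142=0.9577, F1=2PR/(P+R)=2TP/(2TP+FP+FN)=272/303=0.8977
0.6716 < 0.8977 → Model B

Model B


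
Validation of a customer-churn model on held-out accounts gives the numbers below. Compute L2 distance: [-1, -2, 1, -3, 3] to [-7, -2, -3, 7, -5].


d = √((-1+ 7)² + (-2+ 2)² + (1+ 3)² + (-3-7)² + (3+ 5)²)
  = √(36 + 0 + 16 + 100 + 64)
  = √216 = 14.6969

14.6969


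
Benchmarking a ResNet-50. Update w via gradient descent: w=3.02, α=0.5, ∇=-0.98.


w_new = w - α·∇
= 3.02 - 0.5·-0.98
= 3.02 + 0.49
= 3.51

3.51


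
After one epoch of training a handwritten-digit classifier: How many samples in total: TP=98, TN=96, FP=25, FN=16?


Total = TP + TN + FP + FN
= 98 + 96 + 25 + 16
= 235
(Predicted positive: 123, predicted negative: 112)

235


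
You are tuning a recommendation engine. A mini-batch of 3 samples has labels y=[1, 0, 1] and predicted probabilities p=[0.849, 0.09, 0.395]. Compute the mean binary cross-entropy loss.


L[0] = -ln(0.849) = 0.1637
L[1] = -ln(1-0.09) = -ln(0.91) = 0.0943
L[2] = -ln(0.395) = 0.9289
mean = (0.1637 + 0.0943 + 0.9289)/3 = 0.3956

0.3956


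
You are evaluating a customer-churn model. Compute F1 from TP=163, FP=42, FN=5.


Precision = 163/205 = 0.7951
Recall = 163/168 = 0.9702
F1 = 2·P·R/(P+R) = 2·TP/(2·TP+FP+FN) = 326/(326+42+5) = 326/373 = 0.874

0.874


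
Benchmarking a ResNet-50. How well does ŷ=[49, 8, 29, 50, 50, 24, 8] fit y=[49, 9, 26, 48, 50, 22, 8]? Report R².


ȳ = 30.2857
SS_res = Σ(y-ŷ)² = 18
SS_tot = Σ(y-ȳ)² = 2089.43
R² = 1 - SS_res/SS_tot = 1 - 0.0086 = 0.9914

0.9914


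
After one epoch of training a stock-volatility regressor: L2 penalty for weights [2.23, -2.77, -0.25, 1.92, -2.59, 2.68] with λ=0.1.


‖w‖₂² = (2.23)² + (-2.77)² + (-0.25)² + (1.92)² + (-2.59)² + (2.68)²
     = 4.9729 + 7.6729 + 0.0625 + 3.6864 + 6.7081 + 7.1824
     = 30.2852
λ·‖w‖₂² = 0.1·30.2852 = 3.02852

3.02852


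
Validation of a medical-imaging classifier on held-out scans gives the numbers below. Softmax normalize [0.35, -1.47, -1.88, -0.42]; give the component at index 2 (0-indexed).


Exponentials: e^0.35=1.4191, e^-1.47=0.2299, e^-1.88=0.1526, e^-0.42=0.657
Sum = 2.4586
Softmax = [0.5772, 0.0935, 0.0621, 0.2672]
p[2] = 0.1526/2.4586 = 0.0621

0.0621


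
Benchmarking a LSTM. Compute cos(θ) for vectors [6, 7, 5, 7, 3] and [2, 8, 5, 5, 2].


A·B = 6·2 + 7·8 + 5·5 + 7·5 + 3·2 = 134
‖A‖ = √168 = 12.9615, ‖B‖ = √122 = 11.0454
cos = 134/(√168·√122) = 134/√20496 = 0.936

0.936


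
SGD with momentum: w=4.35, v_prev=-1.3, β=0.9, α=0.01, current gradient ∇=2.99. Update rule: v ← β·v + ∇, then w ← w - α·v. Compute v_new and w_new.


v_new = 0.9·-1.3 + 2.99 = -1.17 + 2.99 = 1.82
w_new = 4.35 - 0.01·1.82 = 4.35 - 0.0182 = 4.3318

v_new=1.82, w_new=4.3318


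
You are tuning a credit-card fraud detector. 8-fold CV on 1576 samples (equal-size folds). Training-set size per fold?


Fold size = 1576/8 = 197
Training per fold = 1576 - 197 = 1379

1379


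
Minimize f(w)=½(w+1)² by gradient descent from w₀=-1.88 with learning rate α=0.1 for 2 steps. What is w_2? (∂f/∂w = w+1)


step 1: grad = -1.88+1 = -0.88; w = -1.88 - 0.1·(-0.88) = -1.792
step 2: grad = -1.792+1 = -0.792; w = -1.792 - 0.1·(-0.792) = -1.7128

-1.7128


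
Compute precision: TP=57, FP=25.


Precision = TP/(TP+FP)
= 57/(57+25)
= 57/82 = 69.51%

69.51%


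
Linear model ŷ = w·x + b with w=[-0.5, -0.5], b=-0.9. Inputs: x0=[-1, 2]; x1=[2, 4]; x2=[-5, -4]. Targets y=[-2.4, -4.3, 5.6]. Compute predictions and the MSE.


ŷ0 = (-0.5)·(-1) + (-0.5)·(2) - 0.9 = -1.4
ŷ1 = (-0.5)·(2) + (-0.5)·(4) - 0.9 = -3.9
ŷ2 = (-0.5)·(-5) + (-0.5)·(-4) - 0.9 = 3.6
errors² = [1.0, 0.16, 4.0]
MSE = 5.1600/3 = 1.72

1.72


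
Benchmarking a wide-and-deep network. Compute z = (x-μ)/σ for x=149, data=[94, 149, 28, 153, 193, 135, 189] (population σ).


μ = 134.4286, σ = 53.3556
z = (149 - 134.4286)/53.3556 = 0.2731

0.2731


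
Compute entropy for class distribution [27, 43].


Probabilities: [27/70, 43/70] ≈ [0.3857, 0.6143]
H = -((27/70)·log₂(27/70) + (43/70)·log₂(43/70))
  = 0.962 bits

0.962 bits


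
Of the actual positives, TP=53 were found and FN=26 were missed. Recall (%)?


Recall = TP/(TP+FN)
= 53/(53+26)
= 53/79 = 67.09%

67.09%


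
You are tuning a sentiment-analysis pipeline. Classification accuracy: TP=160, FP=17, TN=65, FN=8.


Accuracy = (TP+TN)/(TP+TN+FP+FN)
= (160+65)/(250)
= 225/250 = 90.0%

90.0%


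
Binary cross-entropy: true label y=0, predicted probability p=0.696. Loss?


BCE = -[y·ln(p) + (1-y)·ln(1-p)]
= -0 - 1·ln(1-0.696)
= -ln(0.304) = 1.1907

1.1907


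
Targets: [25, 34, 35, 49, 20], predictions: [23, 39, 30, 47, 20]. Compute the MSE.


Squared errors: (25-23)²=4, (34-39)²=25, (35-30)²=25, (49-47)²=4, (20-20)²=0
Sum = 58
MSE = 58/5 = 58/5

58/5


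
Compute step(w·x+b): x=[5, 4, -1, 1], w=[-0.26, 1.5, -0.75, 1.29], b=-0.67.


z = (5)·(-0.26) + (4)·(1.5) + (-1)·(-0.75) + (1)·(1.29) - 0.67
  = 6.07
step(z) = 1 (z≥0)

1


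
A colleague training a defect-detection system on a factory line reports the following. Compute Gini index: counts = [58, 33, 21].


Probabilities: [58/112, 33/112, 21/112] ≈ [0.5179, 0.2946, 0.1875]
Σpᵢ² = (3364 + 1089 + 441)/112² = 4894/12544
Gini = 1 - Σpᵢ² = 1 - 4894/12544 = 0.6099

0.6099


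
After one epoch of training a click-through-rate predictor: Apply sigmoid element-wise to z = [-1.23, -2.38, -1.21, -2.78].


σ(-1.23) = 1/(1+e^1.23) = 0.2262
σ(-2.38) = 1/(1+e^2.38) = 0.0847
σ(-1.21) = 1/(1+e^1.21) = 0.2297
σ(-2.78) = 1/(1+e^2.78) = 0.0584
result = [0.2262, 0.0847, 0.2297, 0.0584]

[0.2262, 0.0847, 0.2297, 0.0584]


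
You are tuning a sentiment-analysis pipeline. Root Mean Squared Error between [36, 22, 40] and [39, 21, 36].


MSE = 26/3 = 8.6667
RMSE = √(26/3) = 2.9439

2.9439


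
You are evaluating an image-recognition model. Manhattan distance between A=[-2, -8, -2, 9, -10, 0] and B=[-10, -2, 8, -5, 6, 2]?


d = |-2+ 10| + |-8+ 2| + |-2-8| + |9+ 5| + |-10-6| + |0-2|
  = 8 + 6 + 10 + 14 + 16 + 2
  = 56

56


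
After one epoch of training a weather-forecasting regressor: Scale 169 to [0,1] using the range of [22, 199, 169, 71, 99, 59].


min=22, max=199
(169-22)/(199-22) = 147/177 = 0.8305

0.8305


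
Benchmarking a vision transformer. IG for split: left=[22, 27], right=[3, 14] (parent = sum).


Parent = [25, 41], H_parent = 0.9572
H_left = 0.9925 (n=49), H_right = 0.6723 (n=17)
H_children = (49/66)·0.9925 + (17/66)·0.6723 = 0.91
IG = 0.9572 - 0.91 = 0.0472

0.0472


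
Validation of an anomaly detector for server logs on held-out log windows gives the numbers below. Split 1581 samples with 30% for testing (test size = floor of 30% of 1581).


Test = ⌊1581·30/100⌋ = 474
Train = 1581 - 474 = 1107

Train: 1107, Test: 474


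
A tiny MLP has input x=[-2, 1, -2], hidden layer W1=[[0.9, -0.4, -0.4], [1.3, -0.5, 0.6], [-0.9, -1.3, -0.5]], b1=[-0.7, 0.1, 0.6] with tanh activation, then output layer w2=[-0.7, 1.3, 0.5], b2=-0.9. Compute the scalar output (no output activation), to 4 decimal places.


z1[0] = (0.9)·(-2) + (-0.4)·(1) + (-0.4)·(-2) - 0.7 = -2.1
z1[1] = (1.3)·(-2) + (-0.5)·(1) + (0.6)·(-2) + 0.1 = -4.2
z1[2] = (-0.9)·(-2) + (-1.3)·(1) + (-0.5)·(-2) + 0.6 = 2.1
h = tanh(z1) = [-0.9705, -0.9996, 0.9705]
output = (-0.7)·(-0.9705) + (1.3)·(-0.9996) + (0.5)·(0.9705) - 0.9 = -1.0349

-1.0349


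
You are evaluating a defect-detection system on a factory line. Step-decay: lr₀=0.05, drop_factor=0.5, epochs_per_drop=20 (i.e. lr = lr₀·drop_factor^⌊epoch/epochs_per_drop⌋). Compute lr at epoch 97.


n_drops = ⌊97/20⌋ = 4
lr = 0.05·0.5^4 = 0.05·0.0625 = 0.003125

0.003125


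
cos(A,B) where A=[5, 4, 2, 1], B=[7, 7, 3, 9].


A·B = 5·7 + 4·7 + 2·3 + 1·9 = 78
‖A‖ = √46 = 6.7823, ‖B‖ = √188 = 13.7113
cos = 78/(√46·√188) = 78/√8648 = 0.8388

0.8388


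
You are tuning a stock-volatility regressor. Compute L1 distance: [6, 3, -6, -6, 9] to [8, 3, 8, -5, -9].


d = |6-8| + |3-3| + |-6-8| + |-6+ 5| + |9+ 9|
  = 2 + 0 + 14 + 1 + 18
  = 35

35


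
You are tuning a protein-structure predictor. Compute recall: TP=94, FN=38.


Recall = TP/(TP+FN)
= 94/(94+38)
= 94/132 = 71.21%

71.21%


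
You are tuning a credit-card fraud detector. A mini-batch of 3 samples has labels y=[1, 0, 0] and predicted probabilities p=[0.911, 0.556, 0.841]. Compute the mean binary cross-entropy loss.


L[0] = -ln(0.911) = 0.0932
L[1] = -ln(1-0.556) = -ln(0.444) = 0.8119
L[2] = -ln(1-0.841) = -ln(0.159) = 1.8389
mean = (0.0932 + 0.8119 + 1.8389)/3 = 0.9147

0.9147


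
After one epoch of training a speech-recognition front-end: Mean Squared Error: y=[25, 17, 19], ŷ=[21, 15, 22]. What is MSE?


Squared errors: (25-21)²=16, (17-15)²=4, (19-22)²=9
Sum = 29
MSE = 29/3 = 29/3

29/3


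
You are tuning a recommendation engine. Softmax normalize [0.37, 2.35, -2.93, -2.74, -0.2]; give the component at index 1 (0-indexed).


Exponentials: e^0.37=1.4477, e^2.35=10.4856, e^-2.93=0.0534, e^-2.74=0.0646, e^-0.2=0.8187
Sum = 12.87
Softmax = [0.1125, 0.8147, 0.0041, 0.005, 0.0636]
p[1] = 10.4856/12.87 = 0.8147

0.8147


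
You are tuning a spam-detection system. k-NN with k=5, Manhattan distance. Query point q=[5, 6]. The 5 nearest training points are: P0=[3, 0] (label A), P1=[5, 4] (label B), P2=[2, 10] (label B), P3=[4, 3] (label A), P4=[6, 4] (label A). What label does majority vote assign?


d(q,P0) = 8  (label A)
d(q,P1) = 2  (label B)
d(q,P2) = 7  (label B)
d(q,P3) = 4  (label A)
d(q,P4) = 3  (label A)
Votes: A=3, B=2
Majority → A

A


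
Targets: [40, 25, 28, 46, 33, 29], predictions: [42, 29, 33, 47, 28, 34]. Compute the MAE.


Absolute errors: |40-42|=2, |25-29|=4, |28-33|=5, |46-47|=1, |33-28|=5, |29-34|=5
Sum = 22
MAE = 22/6 = 11/3

11/3


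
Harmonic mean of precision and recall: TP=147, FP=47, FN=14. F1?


Precision = 147/194 = 0.7577
Recall = 147/161 = 0.913
F1 = 2·P·R/(P+R) = 2·TP/(2·TP+FP+FN) = 294/(294+47+14) = 294/355 = 0.8282

0.8282


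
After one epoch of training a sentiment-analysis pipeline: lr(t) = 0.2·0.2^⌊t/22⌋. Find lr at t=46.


n_drops = ⌊46/22⌋ = 2
lr = 0.2·0.2^2 = 0.2·0.04 = 0.008

0.008


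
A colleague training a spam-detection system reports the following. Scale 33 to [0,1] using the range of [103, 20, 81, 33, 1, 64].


min=1, max=103
(33-1)/(103-1) = 32/102 = 0.3137

0.3137


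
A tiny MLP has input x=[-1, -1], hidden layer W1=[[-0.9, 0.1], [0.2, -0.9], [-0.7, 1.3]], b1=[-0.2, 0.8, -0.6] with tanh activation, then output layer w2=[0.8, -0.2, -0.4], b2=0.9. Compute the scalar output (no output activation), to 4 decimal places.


z1[0] = (-0.9)·(-1) + (0.1)·(-1) - 0.2 = 0.6
z1[1] = (0.2)·(-1) + (-0.9)·(-1) + 0.8 = 1.5
z1[2] = (-0.7)·(-1) + (1.3)·(-1) - 0.6 = -1.2
h = tanh(z1) = [0.537, 0.9051, -0.8337]
output = (0.8)·(0.537) + (-0.2)·(0.9051) + (-0.4)·(-0.8337) + 0.9 = 1.4821

1.4821


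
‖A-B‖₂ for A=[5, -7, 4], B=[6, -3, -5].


d = √((5-6)² + (-7+ 3)² + (4+ 5)²)
  = √(1 + 16 + 81)
  = √98 = 9.8995

9.8995


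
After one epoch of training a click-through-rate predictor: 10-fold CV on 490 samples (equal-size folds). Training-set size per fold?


Fold size = 490/10 = 49
Training per fold = 490 - 49 = 441

441


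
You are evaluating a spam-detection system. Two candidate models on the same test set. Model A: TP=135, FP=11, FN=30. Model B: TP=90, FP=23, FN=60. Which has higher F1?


Model A: P=135/146=0.9247, R=135/165=0.8182, F1=2PR/(P+R)=2TP/(2TP+FP+FN)=270/311=0.8682
Model B: P=90/113=0.7965, R=90/150=0.6, F1=2PR/(P+R)=2TP/(2TP+FP+FN)=180/263=0.6844
0.8682 > 0.6844 → Model A

Model A


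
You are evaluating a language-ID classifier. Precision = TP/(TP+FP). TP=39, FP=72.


Precision = TP/(TP+FP)
= 39/(39+72)
= 39/111 = 35.14%

35.14%
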